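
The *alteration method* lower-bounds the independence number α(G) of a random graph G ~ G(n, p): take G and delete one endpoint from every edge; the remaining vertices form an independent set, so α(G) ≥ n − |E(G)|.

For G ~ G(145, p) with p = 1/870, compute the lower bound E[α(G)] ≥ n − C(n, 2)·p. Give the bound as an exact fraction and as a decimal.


E[|E(G)|] = C(145, 2)·p = 10440 · (1/870) = 12.
E[α(G)] ≥ n − E[|E(G)|] = 145 − 12 = 133.
Numerically: ≈ 133.000000.
(This is only a lower bound; the true E[α(G)] may be larger.)

E[α(G)] ≥ 133 ≈ 133.000000.


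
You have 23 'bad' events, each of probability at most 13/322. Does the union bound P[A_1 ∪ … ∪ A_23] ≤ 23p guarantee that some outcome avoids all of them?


Union bound: P[∪_{i=1}^{23} A_i] ≤ Σ_i P[A_i] ≤ 23·p = 23·(13/322) = 13/14.
Numerically: 13/14 ≈ 0.928571.
Is 13/14 < 1? YES.
Since P[∪ A_i] ≤ 13/14 < 1, the complement has P[∩ A_i^c] ≥ 1 − 13/14 = 1/14 > 0, so some outcome avoids every A_i.

23·p = 13/14 ≈ 0.928571; existence CERTIFIED by the union bound.


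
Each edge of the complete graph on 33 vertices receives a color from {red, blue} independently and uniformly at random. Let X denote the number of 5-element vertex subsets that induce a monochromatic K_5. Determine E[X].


Let X = Σ_S X_S over the C(33, 5) = 237336 subsets S of size 5, where X_S = 1 if the K_5 on S is monochromatic.
For a fixed S, the K_5 on S has C(5, 2) = 10 edges. P[all 10 edges red] = (1/2)^10, and likewise for blue, so P[monochromatic] = 2·(1/2)^10 = 2^{1 − 10} = 1/512.
By linearity of expectation: E[X] = C(33, 5) · 2^{1 − 10} = 237336 · 1/512 = 29667/64.
Numerically: E[X] ≈ 463.54688.

E[X] = C(33,5)·2^(1−C(5,2)) = 29667/64 ≈ 463.54688.


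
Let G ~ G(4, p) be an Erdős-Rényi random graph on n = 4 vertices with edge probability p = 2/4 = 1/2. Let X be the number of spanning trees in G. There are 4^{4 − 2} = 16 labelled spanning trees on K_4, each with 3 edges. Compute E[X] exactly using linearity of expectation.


K_4 has 4^{4 − 2} = 16 labelled spanning trees.
For each such spanning tree H, let X_H = 1 if all 3 edges of H are present in G. Then P[X_H = 1] = p^{3} = (1/2)^{3} = 1/8.
By linearity of expectation: E[X] = Σ_H E[X_H] = 16 · p^{3} = 16 · 1/8 = 2.
Numerically: E[X] ≈ 2.

E[X] = 16 · (1/2)^{3} = 2 ≈ 2.


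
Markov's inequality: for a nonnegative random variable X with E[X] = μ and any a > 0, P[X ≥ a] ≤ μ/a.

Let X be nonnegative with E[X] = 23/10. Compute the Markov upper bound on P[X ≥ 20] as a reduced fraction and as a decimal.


μ = E[X] = 23/10, a = 20.
Markov: P[X ≥ 20] ≤ μ/a = (23/10)/20 = 23/200.
Numerically: ≈ 0.115000.
(Since a = 20 > μ = 2.300000, the bound 23/200 is < 1 and informative.)

P[X ≥ 20] ≤ 23/200 ≈ 0.115000.


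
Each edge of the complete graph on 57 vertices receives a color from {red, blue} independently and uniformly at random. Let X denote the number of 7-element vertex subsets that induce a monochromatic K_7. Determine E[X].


Let X = Σ_S X_S over the C(57, 7) = 264385836 subsets S of size 7, where X_S = 1 if the K_7 on S is monochromatic.
For a fixed S, the K_7 on S has C(7, 2) = 21 edges. P[all 21 edges red] = (1/2)^21, and likewise for blue, so P[monochromatic] = 2·(1/2)^21 = 2^{1 − 21} = 1/1048576.
By linearity: E[X] = C(57, 7) · 2^{1 − 21} = 264385836 · 1/1048576 = 66096459/262144.
Numerically: E[X] ≈ 252.137981.

E[X] = C(57,7)·2^(1−C(7,2)) = 66096459/262144 ≈ 252.137981.


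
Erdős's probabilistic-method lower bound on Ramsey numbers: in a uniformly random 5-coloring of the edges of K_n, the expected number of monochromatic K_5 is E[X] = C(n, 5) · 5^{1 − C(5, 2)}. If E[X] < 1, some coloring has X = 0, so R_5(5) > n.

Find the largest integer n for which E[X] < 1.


We need C(n, 5) · 5^{1 − 10} < 1, i.e. C(n, 5) < 5^{10 − 1} = 1953125.
Check values of n near the boundary:
  n = 45: C(45, 5) = 1221759; 1221759 < 1953125? YES
  n = 46: C(46, 5) = 1370754; 1370754 < 1953125? YES
  n = 47: C(47, 5) = 1533939; 1533939 < 1953125? YES
  n = 48: C(48, 5) = 1712304; 1712304 < 1953125? YES
  n = 49: C(49, 5) = 1906884; 1906884 < 1953125? YES
  n = 50: C(50, 5) = 2118760; 2118760 < 1953125? NO
  n = 51: C(51, 5) = 2349060; 2349060 < 1953125? NO
The largest n with C(n, 5) < 1953125 is n = 49 (where E[X] = 1906884/1953125 ≈ 0.976325). Hence R_5(5) > 49, i.e. R_5(5) ≥ 50.

Largest n = 49; hence R_5(5) > 49.


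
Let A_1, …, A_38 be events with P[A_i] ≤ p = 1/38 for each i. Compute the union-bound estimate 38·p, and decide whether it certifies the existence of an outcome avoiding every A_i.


Union bound: P[∪_{i=1}^{38} A_i] ≤ Σ_i P[A_i] ≤ 38·p = 38·(1/38) = 1.
Numerically: 1 ≈ 1.0000000.
Is 1 < 1? NO.
Since the bound 1 is ≥ 1, the union bound is uninformative here; it does NOT by itself certify existence.

38·p = 1 ≈ 1.0000000; existence NOT certified by the union bound.


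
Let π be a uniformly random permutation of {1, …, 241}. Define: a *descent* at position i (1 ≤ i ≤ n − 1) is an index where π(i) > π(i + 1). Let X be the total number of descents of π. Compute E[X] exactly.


Write X = Σ X_I over i = 1, …, 240, with X_I the indicator of one descent.
There are 240 indicators.
For each fixed i, the pair (π(i), π(i+1)) is a uniformly random ordered pair of distinct values from {1, …, 241}; by symmetry P[π(i) > π(i+1)] = 1/2.
By linearity: E[X] = 240 · (1/2) = (241 − 1) · (1/2) = 120 ≈ 120.000.

E[X] = 120 = 120.000.


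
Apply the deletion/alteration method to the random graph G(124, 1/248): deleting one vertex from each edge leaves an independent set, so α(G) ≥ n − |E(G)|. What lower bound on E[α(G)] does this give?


E[|E(G)|] = C(124, 2)·p = 7626 · (1/248) = 123/4.
E[α(G)] ≥ n − E[|E(G)|] = 124 − 123/4 = 373/4.
Numerically: ≈ 93.250.
(This is only a lower bound; the true E[α(G)] may be larger.)

E[α(G)] ≥ 373/4 ≈ 93.250.


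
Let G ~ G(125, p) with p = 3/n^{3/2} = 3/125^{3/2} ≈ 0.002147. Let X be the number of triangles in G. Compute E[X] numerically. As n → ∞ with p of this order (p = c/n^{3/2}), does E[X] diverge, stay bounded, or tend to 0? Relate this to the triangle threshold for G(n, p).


Number of potential triangles: C(125, 3) = 317750.
Each occurs with probability p³ ≈ (0.002147)³ ≈ 9.891649e-09.
By linearity: E[X] = C(125, 3)·p³ ≈ 317750 · 9.891649e-09 ≈ 0.0031.
Since α = 3/2 > 1, p = c/n^{3/2} = o(1/n) is below the triangle threshold p ~ 1/n. Asymptotically E[X] ~ (c³/6)·n^{3(1−α)} = (3³/6)·n^{-1.5} → 0, so by Markov's inequality G has no triangles w.h.p.

E[X] ≈ 0.0031; in regime p = Θ(1/n^{3/2}) E[X] tends to 0 (below the triangle threshold p ~ 1/n).


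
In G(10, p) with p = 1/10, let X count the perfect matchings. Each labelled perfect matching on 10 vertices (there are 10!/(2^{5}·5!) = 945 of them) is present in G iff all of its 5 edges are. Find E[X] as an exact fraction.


K_10 has 10!/(2^{5}·5!) = 945 labelled perfect matchings.
For each such perfect matching H, let X_H = 1 if all 5 edges of H are present in G. Then P[X_H = 1] = p^{5} = (1/10)^{5} = 1/100000.
By linearity of expectation: E[X] = Σ_H E[X_H] = 945 · p^{5} = 945 · 1/100000 = 189/20000.
Numerically: E[X] ≈ 0.00945.

E[X] = 945 · (1/10)^{5} = 189/20000 ≈ 0.00945.


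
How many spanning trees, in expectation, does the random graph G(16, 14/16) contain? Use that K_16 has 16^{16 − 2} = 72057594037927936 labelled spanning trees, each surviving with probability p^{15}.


K_16 has 16^{16 − 2} = 72057594037927936 labelled spanning trees.
For each such spanning tree H, let X_H = 1 if all 15 edges of H are present in G. Then P[X_H = 1] = p^{15} = (7/8)^{15} = 4747561509943/35184372088832.
By linearity of expectation: E[X] = Σ_H E[X_H] = 72057594037927936 · p^{15} = 72057594037927936 · 4747561509943/35184372088832 = 9723005972363264.
Numerically: E[X] ≈ 9.72e+15.

E[X] = 72057594037927936 · (7/8)^{15} = 9723005972363264 ≈ 9.72e+15.


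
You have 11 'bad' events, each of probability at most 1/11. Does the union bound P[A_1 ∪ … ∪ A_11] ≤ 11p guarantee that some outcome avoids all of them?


Union bound: P[∪_{i=1}^{11} A_i] ≤ Σ_i P[A_i] ≤ 11·p = 11·(1/11) = 1.
Numerically: 1 ≈ 1.0000.
Is 1 < 1? NO.
Since the bound 1 is ≥ 1, the union bound is uninformative here; it does NOT by itself certify existence.

11·p = 1 ≈ 1.0000; existence NOT certified by the union bound.


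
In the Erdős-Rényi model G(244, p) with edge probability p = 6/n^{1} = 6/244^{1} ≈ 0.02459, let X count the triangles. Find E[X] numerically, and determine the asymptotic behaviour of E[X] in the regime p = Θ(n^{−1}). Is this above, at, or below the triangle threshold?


Number of potential triangles: C(244, 3) = 2391444.
Each occurs with probability p³ ≈ (0.02459)³ ≈ 1.4869086e-05.
By linearity: E[X] = C(244, 3)·p³ ≈ 2391444 · 1.4869086e-05 ≈ 35.55859.
Here α = 1, so p = 6/n is exactly at the triangle threshold p ~ 1/n. Asymptotically E[X] → c³/6 = 6³/6 = 36 ≈ 36.00000, a bounded constant. In this regime the triangle count is asymptotically Poisson(c³/6).

E[X] ≈ 35.55859; in regime p = Θ(1/n^{1}) E[X] stays bounded (at the triangle threshold p ~ 1/n).


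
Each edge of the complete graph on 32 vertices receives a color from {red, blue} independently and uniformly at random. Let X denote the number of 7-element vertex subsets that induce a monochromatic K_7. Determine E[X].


Let X = Σ_S X_S over the C(32, 7) = 3365856 subsets S of size 7, where X_S = 1 if the K_7 on S is monochromatic.
For a fixed S, the K_7 on S has C(7, 2) = 21 edges. P[all 21 edges red] = (1/2)^21, and likewise for blue, so P[monochromatic] = 2·(1/2)^21 = 2^{1 − 21} = 1/1048576.
By linearity of expectation: E[X] = C(32, 7) · 2^{1 − 21} = 3365856 · 1/1048576 = 105183/32768.
Numerically: E[X] ≈ 3.209930.

E[X] = C(32,7)·2^(1−C(7,2)) = 105183/32768 ≈ 3.209930.


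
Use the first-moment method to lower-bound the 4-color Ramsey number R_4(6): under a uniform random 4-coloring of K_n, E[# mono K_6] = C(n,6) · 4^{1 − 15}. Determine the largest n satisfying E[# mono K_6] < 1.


We need C(n, 6) · 4^{1 − 15} < 1, i.e. C(n, 6) < 4^{15 − 1} = 268435456.
Check values of n near the boundary:
  n = 76: C(76, 6) = 218618940; 218618940 < 268435456? YES
  n = 77: C(77, 6) = 237093780; 237093780 < 268435456? YES
  n = 78: C(78, 6) = 256851595; 256851595 < 268435456? YES
  n = 79: C(79, 6) = 277962685; 277962685 < 268435456? NO
  n = 80: C(80, 6) = 300500200; 300500200 < 268435456? NO
  n = 81: C(81, 6) = 324540216; 324540216 < 268435456? NO
The largest n with C(n, 6) < 268435456 is n = 78 (where E[X] = 256851595/268435456 ≈ 0.956847). Hence R_4(6) > 78, i.e. R_4(6) ≥ 79.

Largest n = 78; hence R_4(6) > 78.


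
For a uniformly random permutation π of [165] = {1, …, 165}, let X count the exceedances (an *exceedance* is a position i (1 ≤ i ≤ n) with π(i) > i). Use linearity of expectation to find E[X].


Write X = Σ_{i=1}^{165} X_i, where X_i = 1_{π(i) > i}.
For each fixed i, π(i) is uniform over {1, …, 165} (marginal of a uniform permutation), so P[π(i) > i] = (n − i)/n. Summing: Σ_{i=1}^{165} (n − i)/n = (0 + 1 + … + 164)/165 = 165(165 − 1)/(2·165) = (165 − 1)/2.
Hence E[X] = Σ_{i=1}^{165} (165 − i)/165 = 82 ≈ 82.000000.

E[X] = 82 = 82.000000.


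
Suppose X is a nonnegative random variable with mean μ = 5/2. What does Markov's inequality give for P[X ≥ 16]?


μ = E[X] = 5/2, a = 16.
Markov: P[X ≥ 16] ≤ μ/a = (5/2)/16 = 5/32.
Numerically: ≈ 0.156250.
(Since a = 16 > μ = 2.500000, the bound 5/32 is < 1 and informative.)

P[X ≥ 16] ≤ 5/32 ≈ 0.156250.


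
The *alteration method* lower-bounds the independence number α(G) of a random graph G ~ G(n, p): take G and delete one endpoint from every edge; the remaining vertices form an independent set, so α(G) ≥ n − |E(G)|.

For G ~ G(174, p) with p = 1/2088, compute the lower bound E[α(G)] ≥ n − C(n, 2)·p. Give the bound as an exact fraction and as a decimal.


E[|E(G)|] = C(174, 2)·p = 15051 · (1/2088) = 173/24.
E[α(G)] ≥ n − E[|E(G)|] = 174 − 173/24 = 4003/24.
Numerically: ≈ 166.7917.
(This is only a lower bound; the true E[α(G)] may be larger.)

E[α(G)] ≥ 4003/24 ≈ 166.7917.


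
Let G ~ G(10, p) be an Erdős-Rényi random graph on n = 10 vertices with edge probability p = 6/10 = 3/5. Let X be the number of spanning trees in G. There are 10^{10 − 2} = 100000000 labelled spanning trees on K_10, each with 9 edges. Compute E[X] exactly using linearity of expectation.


K_10 has 10^{10 − 2} = 100000000 labelled spanning trees.
For each such spanning tree H, let X_H = 1 if all 9 edges of H are present in G. Then P[X_H = 1] = p^{9} = (3/5)^{9} = 19683/1953125.
By linearity: E[X] = Σ_H E[X_H] = 100000000 · p^{9} = 100000000 · 19683/1953125 = 5038848/5.
Numerically: E[X] ≈ 1.0078e+06.

E[X] = 100000000 · (3/5)^{9} = 5038848/5 ≈ 1.0078e+06.


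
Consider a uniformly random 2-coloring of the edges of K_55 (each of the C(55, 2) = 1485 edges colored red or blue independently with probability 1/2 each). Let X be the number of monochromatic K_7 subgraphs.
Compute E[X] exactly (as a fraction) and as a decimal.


Let X = Σ_S X_S over the C(55, 7) = 202927725 subsets S of size 7, where X_S = 1 if the K_7 on S is monochromatic.
For a fixed S, the K_7 on S has C(7, 2) = 21 edges. P[all 21 edges red] = (1/2)^21, and likewise for blue, so P[monochromatic] = 2·(1/2)^21 = 2^{1 − 21} = 1/1048576.
By linearity of expectation: E[X] = C(55, 7) · 2^{1 − 21} = 202927725 · 1/1048576 = 202927725/1048576.
Numerically: E[X] ≈ 193.526959.

E[X] = C(55,7)·2^(1−C(7,2)) = 202927725/1048576 ≈ 193.526959.


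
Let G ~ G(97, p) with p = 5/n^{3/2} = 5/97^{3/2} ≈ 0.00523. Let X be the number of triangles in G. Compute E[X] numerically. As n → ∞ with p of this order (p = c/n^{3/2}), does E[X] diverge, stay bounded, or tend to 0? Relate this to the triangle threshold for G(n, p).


Number of potential triangles: C(97, 3) = 147440.
Each occurs with probability p³ ≈ (0.00523)³ ≈ 1.43363e-07.
By linearity: E[X] = C(97, 3)·p³ ≈ 147440 · 1.43363e-07 ≈ 0.021.
Since α = 3/2 > 1, p = c/n^{3/2} = o(1/n) is below the triangle threshold p ~ 1/n. Asymptotically E[X] ~ (c³/6)·n^{3(1−α)} = (5³/6)·n^{-1.5} → 0, so by Markov's inequality G has no triangles w.h.p.

E[X] ≈ 0.021; in regime p = Θ(1/n^{3/2}) E[X] tends to 0 (below the triangle threshold p ~ 1/n).


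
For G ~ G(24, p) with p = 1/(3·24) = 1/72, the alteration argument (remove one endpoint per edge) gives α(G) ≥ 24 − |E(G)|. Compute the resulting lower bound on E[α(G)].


E[|E(G)|] = C(24, 2)·p = 276 · (1/72) = 23/6.
E[α(G)] ≥ n − E[|E(G)|] = 24 − 23/6 = 121/6.
Numerically: ≈ 20.16667.
(This is only a lower bound; the true E[α(G)] may be larger.)

E[α(G)] ≥ 121/6 ≈ 20.16667.


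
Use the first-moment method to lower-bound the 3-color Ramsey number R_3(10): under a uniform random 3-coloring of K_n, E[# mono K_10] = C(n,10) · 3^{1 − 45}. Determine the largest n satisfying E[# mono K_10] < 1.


We need C(n, 10) · 3^{1 − 45} < 1, i.e. C(n, 10) < 3^{45 − 1} = 984770902183611232881.
Check values of n near the boundary:
  n = 569: C(569, 10) = 905357721286137524328; 905357721286137524328 < 984770902183611232881? YES
  n = 570: C(570, 10) = 921524823451961408691; 921524823451961408691 < 984770902183611232881? YES
  n = 571: C(571, 10) = 937951290893172842001; 937951290893172842001 < 984770902183611232881? YES
  n = 572: C(572, 10) = 954640815642161682606; 954640815642161682606 < 984770902183611232881? YES
  n = 573: C(573, 10) = 971597135635805762226; 971597135635805762226 < 984770902183611232881? YES
  n = 574: C(574, 10) = 988824035203816502691; 988824035203816502691 < 984770902183611232881? NO
  n = 575: C(575, 10) = 1006325345561406175305; 1006325345561406175305 < 984770902183611232881? NO
  n = 576: C(576, 10) = 1024104945306307344480; 1024104945306307344480 < 984770902183611232881? NO
The largest n with C(n, 10) < 984770902183611232881 is n = 573 (where E[X] = 35985079097622435638/36472996377170786403 ≈ 0.986623). Hence R_3(10) > 573, i.e. R_3(10) ≥ 574.

Largest n = 573; hence R_3(10) > 573.


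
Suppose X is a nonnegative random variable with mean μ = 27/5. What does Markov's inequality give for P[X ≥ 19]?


μ = E[X] = 27/5, a = 19.
Markov: P[X ≥ 19] ≤ μ/a = (27/5)/19 = 27/95.
Numerically: ≈ 0.2842.
(Since a = 19 > μ = 5.4000, the bound 27/95 is < 1 and informative.)

P[X ≥ 19] ≤ 27/95 ≈ 0.2842.


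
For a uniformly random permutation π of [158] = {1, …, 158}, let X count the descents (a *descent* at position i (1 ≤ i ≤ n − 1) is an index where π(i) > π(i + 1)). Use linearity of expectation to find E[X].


Write X = Σ X_I over i = 1, …, 157, with X_I the indicator of one descent.
There are 157 indicators.
For each fixed i, the pair (π(i), π(i+1)) is a uniformly random ordered pair of distinct values from {1, …, 158}; by symmetry P[π(i) > π(i+1)] = 1/2.
By linearity: E[X] = 157 · (1/2) = (158 − 1) · (1/2) = 157/2 ≈ 78.50000.

E[X] = 157/2 = 78.50000.


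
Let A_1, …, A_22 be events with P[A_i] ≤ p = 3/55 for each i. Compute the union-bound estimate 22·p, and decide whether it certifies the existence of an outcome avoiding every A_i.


Union bound: P[∪_{i=1}^{22} A_i] ≤ Σ_i P[A_i] ≤ 22·p = 22·(3/55) = 6/5.
Numerically: 6/5 ≈ 1.2000.
Is 6/5 < 1? NO.
Since the bound 6/5 is ≥ 1, the union bound is uninformative here; it does NOT by itself certify existence.

22·p = 6/5 ≈ 1.2000; existence NOT certified by the union bound.


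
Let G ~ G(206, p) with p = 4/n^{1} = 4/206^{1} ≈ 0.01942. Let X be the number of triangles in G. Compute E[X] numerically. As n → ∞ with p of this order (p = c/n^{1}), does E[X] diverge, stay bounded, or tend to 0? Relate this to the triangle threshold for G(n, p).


Number of potential triangles: C(206, 3) = 1435820.
Each occurs with probability p³ ≈ (0.01942)³ ≈ 7.321133e-06.
By linearity: E[X] = C(206, 3)·p³ ≈ 1435820 · 7.321133e-06 ≈ 10.5118.
Here α = 1, so p = 4/n is exactly at the triangle threshold p ~ 1/n. Asymptotically E[X] → c³/6 = 4³/6 = 32/3 ≈ 10.6667, a bounded constant. In this regime the triangle count is asymptotically Poisson(c³/6).

E[X] ≈ 10.5118; in regime p = Θ(1/n^{1}) E[X] stays bounded (at the triangle threshold p ~ 1/n).


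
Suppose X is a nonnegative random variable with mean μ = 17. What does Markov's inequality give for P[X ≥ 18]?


μ = E[X] = 17, a = 18.
Markov: P[X ≥ 18] ≤ μ/a = (17)/18 = 17/18.
Numerically: ≈ 0.94444.
(Since a = 18 > μ = 17.00000, the bound 17/18 is < 1 and informative.)

P[X ≥ 18] ≤ 17/18 ≈ 0.94444.


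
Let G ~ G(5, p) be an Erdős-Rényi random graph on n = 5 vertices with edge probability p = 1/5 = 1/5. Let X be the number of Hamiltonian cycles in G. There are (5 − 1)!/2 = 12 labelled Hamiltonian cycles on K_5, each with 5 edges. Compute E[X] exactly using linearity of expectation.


K_5 has (5 − 1)!/2 = 12 labelled Hamiltonian cycles.
For each such Hamiltonian cycle H, let X_H = 1 if all 5 edges of H are present in G. Then P[X_H = 1] = p^{5} = (1/5)^{5} = 1/3125.
By linearity: E[X] = Σ_H E[X_H] = 12 · p^{5} = 12 · 1/3125 = 12/3125.
Numerically: E[X] ≈ 0.00384.

E[X] = 12 · (1/5)^{5} = 12/3125 ≈ 0.00384.


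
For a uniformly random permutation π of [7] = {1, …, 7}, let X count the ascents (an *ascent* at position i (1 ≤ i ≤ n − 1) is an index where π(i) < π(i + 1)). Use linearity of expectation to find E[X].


Write X = Σ X_I over i = 1, …, 6, with X_I the indicator of one ascent.
There are 6 indicators.
For each fixed i, the pair (π(i), π(i+1)) is a uniformly random ordered pair of distinct values from {1, …, 7}; by symmetry P[π(i) < π(i+1)] = 1/2.
By linearity: E[X] = 6 · (1/2) = (7 − 1) · (1/2) = 3 ≈ 3.00000.

E[X] = 3 = 3.00000.


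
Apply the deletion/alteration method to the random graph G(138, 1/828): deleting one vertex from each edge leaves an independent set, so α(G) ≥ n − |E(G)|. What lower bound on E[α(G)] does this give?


E[|E(G)|] = C(138, 2)·p = 9453 · (1/828) = 137/12.
E[α(G)] ≥ n − E[|E(G)|] = 138 − 137/12 = 1519/12.
Numerically: ≈ 126.5833.
(This is only a lower bound; the true E[α(G)] may be larger.)

E[α(G)] ≥ 1519/12 ≈ 126.5833.


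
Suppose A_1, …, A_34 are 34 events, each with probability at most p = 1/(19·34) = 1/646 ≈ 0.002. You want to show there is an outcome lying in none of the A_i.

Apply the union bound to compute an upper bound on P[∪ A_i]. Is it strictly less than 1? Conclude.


Union bound: P[∪_{i=1}^{34} A_i] ≤ Σ_i P[A_i] ≤ 34·p = 34·(1/646) = 1/19.
Numerically: 1/19 ≈ 0.053.
Is 1/19 < 1? YES.
Since P[∪ A_i] ≤ 1/19 < 1, the complement has P[∩ A_i^c] ≥ 1 − 1/19 = 18/19 > 0, so some outcome avoids every A_i.

34·p = 1/19 ≈ 0.053; existence CERTIFIED by the union bound.


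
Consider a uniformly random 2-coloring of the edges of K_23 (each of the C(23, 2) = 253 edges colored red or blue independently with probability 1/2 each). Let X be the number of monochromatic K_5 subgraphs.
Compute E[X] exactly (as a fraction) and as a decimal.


Let X = Σ_S X_S over the C(23, 5) = 33649 subsets S of size 5, where X_S = 1 if the K_5 on S is monochromatic.
For a fixed S, the K_5 on S has C(5, 2) = 10 edges. P[all 10 edges red] = (1/2)^10, and likewise for blue, so P[monochromatic] = 2·(1/2)^10 = 2^{1 − 10} = 1/512.
By linearity: E[X] = C(23, 5) · 2^{1 − 10} = 33649 · 1/512 = 33649/512.
Numerically: E[X] ≈ 65.72070.

E[X] = C(23,5)·2^(1−C(5,2)) = 33649/512 ≈ 65.72070.


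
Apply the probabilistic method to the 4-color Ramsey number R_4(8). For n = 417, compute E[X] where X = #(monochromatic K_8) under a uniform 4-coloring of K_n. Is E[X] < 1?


E[X] = C(417, 8) · 4^{1 − 28} = 21194845068522060 · 4^{−27} = 21194845068522060/18014398509481984.
As a reduced fraction: E[X] = 5298711267130515/4503599627370496 ≈ 1.1765502.
Is E[X] < 1? NO.
Since E[X] ≥ 1, the first-moment bound is inconclusive at n = 417; it does NOT by itself certify R_4(8) > 417.

E[X] = 5298711267130515/4503599627370496 ≈ 1.1765502; E[X] ≥ 1; first-moment method inconclusive here.


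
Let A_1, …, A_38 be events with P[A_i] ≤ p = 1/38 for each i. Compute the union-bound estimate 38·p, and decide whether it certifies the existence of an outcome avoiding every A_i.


Union bound: P[∪_{i=1}^{38} A_i] ≤ Σ_i P[A_i] ≤ 38·p = 38·(1/38) = 1.
Numerically: 1 ≈ 1.000000.
Is 1 < 1? NO.
Since the bound 1 is ≥ 1, the union bound is uninformative here; it does NOT by itself certify existence.

38·p = 1 ≈ 1.000000; existence NOT certified by the union bound.


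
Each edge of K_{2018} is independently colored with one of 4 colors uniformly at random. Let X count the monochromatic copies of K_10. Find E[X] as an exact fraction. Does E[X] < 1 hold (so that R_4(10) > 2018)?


E[X] = C(2018, 10) · 4^{1 − 45} = 301820606687612220663963508 · 4^{−44} = 301820606687612220663963508/309485009821345068724781056.
As a reduced fraction: E[X] = 75455151671903055165990877/77371252455336267181195264 ≈ 0.975.
Is E[X] < 1? YES.
Since E[X] < 1, there exists a 4-coloring of K_{2018} with no monochromatic K_10; hence R_4(10) > 2018.

E[X] = 75455151671903055165990877/77371252455336267181195264 ≈ 0.975; E[X] < 1, so R_4(10) > 2018.


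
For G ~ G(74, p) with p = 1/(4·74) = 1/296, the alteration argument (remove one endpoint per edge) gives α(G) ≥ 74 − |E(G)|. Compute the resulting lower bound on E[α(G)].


E[|E(G)|] = C(74, 2)·p = 2701 · (1/296) = 73/8.
E[α(G)] ≥ n − E[|E(G)|] = 74 − 73/8 = 519/8.
Numerically: ≈ 64.875.
(This is only a lower bound; the true E[α(G)] may be larger.)

E[α(G)] ≥ 519/8 ≈ 64.875.


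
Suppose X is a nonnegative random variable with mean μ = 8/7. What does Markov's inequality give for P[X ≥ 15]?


μ = E[X] = 8/7, a = 15.
Markov: P[X ≥ 15] ≤ μ/a = (8/7)/15 = 8/105.
Numerically: ≈ 0.076.
(Since a = 15 > μ = 1.143, the bound 8/105 is < 1 and informative.)

P[X ≥ 15] ≤ 8/105 ≈ 0.076.


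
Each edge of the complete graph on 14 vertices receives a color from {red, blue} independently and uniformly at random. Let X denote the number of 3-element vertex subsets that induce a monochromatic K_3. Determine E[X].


Let X = Σ_S X_S over the C(14, 3) = 364 subsets S of size 3, where X_S = 1 if the K_3 on S is monochromatic.
For a fixed S, the K_3 on S has C(3, 2) = 3 edges. P[all 3 edges red] = (1/2)^3, and likewise for blue, so P[monochromatic] = 2·(1/2)^3 = 2^{1 − 3} = 1/4.
Summing: E[X] = C(14, 3) · 2^{1 − 3} = 364 · 1/4 = 91.
Numerically: E[X] ≈ 91.00000.

E[X] = C(14,3)·2^(1−C(3,2)) = 91 ≈ 91.00000.


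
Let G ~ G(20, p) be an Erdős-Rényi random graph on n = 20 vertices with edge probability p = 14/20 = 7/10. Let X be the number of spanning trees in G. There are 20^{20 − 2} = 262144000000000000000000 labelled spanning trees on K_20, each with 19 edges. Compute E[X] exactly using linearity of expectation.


K_20 has 20^{20 − 2} = 262144000000000000000000 labelled spanning trees.
For each such spanning tree H, let X_H = 1 if all 19 edges of H are present in G. Then P[X_H = 1] = p^{19} = (7/10)^{19} = 11398895185373143/10000000000000000000.
By linearity: E[X] = Σ_H E[X_H] = 262144000000000000000000 · p^{19} = 262144000000000000000000 · 11398895185373143/10000000000000000000 = 1494075989737228599296/5.
Numerically: E[X] ≈ 2.9882e+20.

E[X] = 262144000000000000000000 · (7/10)^{19} = 1494075989737228599296/5 ≈ 2.9882e+20.


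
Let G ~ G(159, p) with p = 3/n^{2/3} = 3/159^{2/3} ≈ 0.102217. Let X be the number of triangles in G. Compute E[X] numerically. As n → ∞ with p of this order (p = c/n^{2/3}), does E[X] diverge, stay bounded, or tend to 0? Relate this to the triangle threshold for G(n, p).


Number of potential triangles: C(159, 3) = 657359.
Each occurs with probability p³ ≈ (0.102217)³ ≈ 1.06799573e-03.
By linearity: E[X] = C(159, 3)·p³ ≈ 657359 · 1.06799573e-03 ≈ 702.056604.
Since α = 2/3 < 1, p = c/n^{2/3} ≫ 1/n is above the triangle threshold p ~ 1/n. Asymptotically E[X] ~ (c³/6)·n^{3(1−α)} = (3³/6)·n^{1} → ∞; triangles are abundant w.h.p.

E[X] ≈ 702.056604; in regime p = Θ(1/n^{2/3}) E[X] diverges (above the triangle threshold p ~ 1/n).


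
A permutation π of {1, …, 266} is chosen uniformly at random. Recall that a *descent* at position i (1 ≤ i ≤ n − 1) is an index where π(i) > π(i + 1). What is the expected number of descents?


Write X = Σ X_I over i = 1, …, 265, with X_I the indicator of one descent.
There are 265 indicators.
For each fixed i, the pair (π(i), π(i+1)) is a uniformly random ordered pair of distinct values from {1, …, 266}; by symmetry P[π(i) > π(i+1)] = 1/2.
By linearity: E[X] = 265 · (1/2) = (266 − 1) · (1/2) = 265/2 ≈ 132.500.

E[X] = 265/2 = 132.500.


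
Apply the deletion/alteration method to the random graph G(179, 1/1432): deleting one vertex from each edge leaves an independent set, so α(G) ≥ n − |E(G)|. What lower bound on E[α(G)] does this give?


E[|E(G)|] = C(179, 2)·p = 15931 · (1/1432) = 89/8.
E[α(G)] ≥ n − E[|E(G)|] = 179 − 89/8 = 1343/8.
Numerically: ≈ 167.8750.
(This is only a lower bound; the true E[α(G)] may be larger.)

E[α(G)] ≥ 1343/8 ≈ 167.8750.


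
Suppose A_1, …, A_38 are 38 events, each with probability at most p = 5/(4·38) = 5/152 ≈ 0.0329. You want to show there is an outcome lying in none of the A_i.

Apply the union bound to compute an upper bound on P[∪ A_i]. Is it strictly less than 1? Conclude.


Union bound: P[∪_{i=1}^{38} A_i] ≤ Σ_i P[A_i] ≤ 38·p = 38·(5/152) = 5/4.
Numerically: 5/4 ≈ 1.2500.
Is 5/4 < 1? NO.
Since the bound 5/4 is ≥ 1, the union bound is uninformative here; it does NOT by itself certify existence.

38·p = 5/4 ≈ 1.2500; existence NOT certified by the union bound.


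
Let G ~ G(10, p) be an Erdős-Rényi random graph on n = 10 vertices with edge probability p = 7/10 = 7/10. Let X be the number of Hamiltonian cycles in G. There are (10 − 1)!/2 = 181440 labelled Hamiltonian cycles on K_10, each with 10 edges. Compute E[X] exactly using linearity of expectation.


K_10 has (10 − 1)!/2 = 181440 labelled Hamiltonian cycles.
For each such Hamiltonian cycle H, let X_H = 1 if all 10 edges of H are present in G. Then P[X_H = 1] = p^{10} = (7/10)^{10} = 282475249/10000000000.
By linearity: E[X] = Σ_H E[X_H] = 181440 · p^{10} = 181440 · 282475249/10000000000 = 160163466183/31250000.
Numerically: E[X] ≈ 5125.2.

E[X] = 181440 · (7/10)^{10} = 160163466183/31250000 ≈ 5125.2.


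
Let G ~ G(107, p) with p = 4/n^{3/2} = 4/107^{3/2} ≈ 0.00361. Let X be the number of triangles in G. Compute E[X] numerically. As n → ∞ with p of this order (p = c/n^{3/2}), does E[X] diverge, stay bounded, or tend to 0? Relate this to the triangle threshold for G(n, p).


Number of potential triangles: C(107, 3) = 198485.
Each occurs with probability p³ ≈ (0.00361)³ ≈ 4.72012e-08.
By linearity: E[X] = C(107, 3)·p³ ≈ 198485 · 4.72012e-08 ≈ 0.009.
Since α = 3/2 > 1, p = c/n^{3/2} = o(1/n) is below the triangle threshold p ~ 1/n. Asymptotically E[X] ~ (c³/6)·n^{3(1−α)} = (4³/6)·n^{-1.5} → 0, so by Markov's inequality G has no triangles w.h.p.

E[X] ≈ 0.009; in regime p = Θ(1/n^{3/2}) E[X] tends to 0 (below the triangle threshold p ~ 1/n).


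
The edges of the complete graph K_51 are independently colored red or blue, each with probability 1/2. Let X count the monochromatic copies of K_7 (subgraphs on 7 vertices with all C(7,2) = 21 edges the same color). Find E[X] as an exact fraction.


Let X = Σ_S X_S over the C(51, 7) = 115775100 subsets S of size 7, where X_S = 1 if the K_7 on S is monochromatic.
For a fixed S, the K_7 on S has C(7, 2) = 21 edges. P[all 21 edges red] = (1/2)^21, and likewise for blue, so P[monochromatic] = 2·(1/2)^21 = 2^{1 − 21} = 1/1048576.
By linearity of expectation: E[X] = C(51, 7) · 2^{1 − 21} = 115775100 · 1/1048576 = 28943775/262144.
Numerically: E[X] ≈ 110.412.

E[X] = C(51,7)·2^(1−C(7,2)) = 28943775/262144 ≈ 110.412.


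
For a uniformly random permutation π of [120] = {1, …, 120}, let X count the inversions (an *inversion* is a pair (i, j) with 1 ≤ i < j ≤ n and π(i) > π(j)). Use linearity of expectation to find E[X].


Write X = Σ X_I over the C(120, 2) = 7140 pairs i < j, with X_I the indicator of one inversion.
There are 7140 indicators.
For each fixed pair i < j, the values π(i) and π(j) are two distinct elements of {1, …, 120} in uniformly random order; by symmetry P[π(i) > π(j)] = 1/2.
By linearity: E[X] = 7140 · (1/2) = C(120, 2) · (1/2) = 7140/2 = 3570 ≈ 3570.00000.

E[X] = 3570 = 3570.00000.


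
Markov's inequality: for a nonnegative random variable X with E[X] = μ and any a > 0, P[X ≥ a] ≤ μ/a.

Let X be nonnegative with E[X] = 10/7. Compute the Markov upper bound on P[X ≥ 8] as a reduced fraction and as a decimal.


μ = E[X] = 10/7, a = 8.
Markov: P[X ≥ 8] ≤ μ/a = (10/7)/8 = 5/28.
Numerically: ≈ 0.179.
(Since a = 8 > μ = 1.429, the bound 5/28 is < 1 and informative.)

P[X ≥ 8] ≤ 5/28 ≈ 0.179.


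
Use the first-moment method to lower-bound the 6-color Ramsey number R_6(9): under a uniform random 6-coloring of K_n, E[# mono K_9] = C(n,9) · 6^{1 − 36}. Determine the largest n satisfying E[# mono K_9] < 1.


We need C(n, 9) · 6^{1 − 36} < 1, i.e. C(n, 9) < 6^{36 − 1} = 1719070799748422591028658176.
Check values of n near the boundary:
  n = 4405: C(4405, 9) = 1706862792900636302463627150; 1706862792900636302463627150 < 1719070799748422591028658176? YES
  n = 4406: C(4406, 9) = 1710356485221788389505285700; 1710356485221788389505285700 < 1719070799748422591028658176? YES
  n = 4407: C(4407, 9) = 1713856532599459170657070050; 1713856532599459170657070050 < 1719070799748422591028658176? YES
  n = 4408: C(4408, 9) = 1717362945146264156457459600; 1717362945146264156457459600 < 1719070799748422591028658176? YES
  n = 4409: C(4409, 9) = 1720875732988608787686577131; 1720875732988608787686577131 < 1719070799748422591028658176? NO
The largest n with C(n, 9) < 1719070799748422591028658176 is n = 4408 (where E[X] = 35778394690547169926197075/35813974994758803979763712 ≈ 0.999007). Hence R_6(9) > 4408, i.e. R_6(9) ≥ 4409.

Largest n = 4408; hence R_6(9) > 4408.


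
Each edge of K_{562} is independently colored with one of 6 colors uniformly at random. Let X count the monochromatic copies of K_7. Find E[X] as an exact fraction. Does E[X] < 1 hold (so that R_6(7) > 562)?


E[X] = C(562, 7) · 6^{1 − 21} = 3384017972944752 · 6^{−20} = 3384017972944752/3656158440062976.
As a reduced fraction: E[X] = 70500374436349/76169967501312 ≈ 0.9256.
Is E[X] < 1? YES.
Since E[X] < 1, there exists a 6-coloring of K_{562} with no monochromatic K_7; hence R_6(7) > 562.

E[X] = 70500374436349/76169967501312 ≈ 0.9256; E[X] < 1, so R_6(7) > 562.


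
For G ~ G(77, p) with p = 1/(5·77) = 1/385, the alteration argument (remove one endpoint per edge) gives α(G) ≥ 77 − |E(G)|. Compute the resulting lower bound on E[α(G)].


E[|E(G)|] = C(77, 2)·p = 2926 · (1/385) = 38/5.
E[α(G)] ≥ n − E[|E(G)|] = 77 − 38/5 = 347/5.
Numerically: ≈ 69.400.
(This is only a lower bound; the true E[α(G)] may be larger.)

E[α(G)] ≥ 347/5 ≈ 69.400.


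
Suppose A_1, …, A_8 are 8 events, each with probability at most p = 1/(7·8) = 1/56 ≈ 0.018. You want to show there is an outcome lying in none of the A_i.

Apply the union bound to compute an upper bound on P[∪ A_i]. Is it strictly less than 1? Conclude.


Union bound: P[∪_{i=1}^{8} A_i] ≤ Σ_i P[A_i] ≤ 8·p = 8·(1/56) = 1/7.
Numerically: 1/7 ≈ 0.143.
Is 1/7 < 1? YES.
Since P[∪ A_i] ≤ 1/7 < 1, the complement has P[∩ A_i^c] ≥ 1 − 1/7 = 6/7 > 0, so some outcome avoids every A_i.

8·p = 1/7 ≈ 0.143; existence CERTIFIED by the union bound.


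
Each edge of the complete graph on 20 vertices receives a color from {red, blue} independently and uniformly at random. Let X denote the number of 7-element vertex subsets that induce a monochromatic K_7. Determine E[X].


Let X = Σ_S X_S over the C(20, 7) = 77520 subsets S of size 7, where X_S = 1 if the K_7 on S is monochromatic.
For a fixed S, the K_7 on S has C(7, 2) = 21 edges. P[all 21 edges red] = (1/2)^21, and likewise for blue, so P[monochromatic] = 2·(1/2)^21 = 2^{1 − 21} = 1/1048576.
By linearity of expectation: E[X] = C(20, 7) · 2^{1 − 21} = 77520 · 1/1048576 = 4845/65536.
Numerically: E[X] ≈ 0.07393.

E[X] = C(20,7)·2^(1−C(7,2)) = 4845/65536 ≈ 0.07393.


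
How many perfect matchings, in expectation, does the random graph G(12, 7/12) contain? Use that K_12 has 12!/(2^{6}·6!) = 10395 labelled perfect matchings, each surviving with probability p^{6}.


K_12 has 12!/(2^{6}·6!) = 10395 labelled perfect matchings.
For each such perfect matching H, let X_H = 1 if all 6 edges of H are present in G. Then P[X_H = 1] = p^{6} = (7/12)^{6} = 117649/2985984.
Summing the indicators: E[X] = Σ_H E[X_H] = 10395 · p^{6} = 10395 · 117649/2985984 = 45294865/110592.
Numerically: E[X] ≈ 410.

E[X] = 10395 · (7/12)^{6} = 45294865/110592 ≈ 410.


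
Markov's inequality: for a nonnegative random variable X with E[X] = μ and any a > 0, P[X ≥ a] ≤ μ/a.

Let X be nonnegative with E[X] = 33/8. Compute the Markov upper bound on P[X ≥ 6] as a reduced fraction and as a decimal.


μ = E[X] = 33/8, a = 6.
Markov: P[X ≥ 6] ≤ μ/a = (33/8)/6 = 11/16.
Numerically: ≈ 0.688.
(Since a = 6 > μ = 4.125, the bound 11/16 is < 1 and informative.)

P[X ≥ 6] ≤ 11/16 ≈ 0.688.


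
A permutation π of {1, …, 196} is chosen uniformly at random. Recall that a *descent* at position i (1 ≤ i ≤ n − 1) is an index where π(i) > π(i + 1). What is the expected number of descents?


Write X = Σ X_I over i = 1, …, 195, with X_I the indicator of one descent.
There are 195 indicators.
For each fixed i, the pair (π(i), π(i+1)) is a uniformly random ordered pair of distinct values from {1, …, 196}; by symmetry P[π(i) > π(i+1)] = 1/2.
By linearity: E[X] = 195 · (1/2) = (196 − 1) · (1/2) = 195/2 ≈ 97.500.

E[X] = 195/2 = 97.500.


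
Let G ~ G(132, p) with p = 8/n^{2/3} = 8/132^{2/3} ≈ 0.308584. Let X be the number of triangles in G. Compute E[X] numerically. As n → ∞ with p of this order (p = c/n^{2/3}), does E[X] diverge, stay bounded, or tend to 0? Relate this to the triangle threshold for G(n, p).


Number of potential triangles: C(132, 3) = 374660.
Each occurs with probability p³ ≈ (0.308584)³ ≈ 2.93847567e-02.
By linearity: E[X] = C(132, 3)·p³ ≈ 374660 · 2.93847567e-02 ≈ 11009.292929.
Since α = 2/3 < 1, p = c/n^{2/3} ≫ 1/n is above the triangle threshold p ~ 1/n. Asymptotically E[X] ~ (c³/6)·n^{3(1−α)} = (8³/6)·n^{1} → ∞; triangles are abundant w.h.p.

E[X] ≈ 11009.292929; in regime p = Θ(1/n^{2/3}) E[X] diverges (above the triangle threshold p ~ 1/n).


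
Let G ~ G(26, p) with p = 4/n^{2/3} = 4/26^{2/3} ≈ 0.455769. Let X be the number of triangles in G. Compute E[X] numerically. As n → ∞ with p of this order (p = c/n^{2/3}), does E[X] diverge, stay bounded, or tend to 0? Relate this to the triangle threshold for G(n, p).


Number of potential triangles: C(26, 3) = 2600.
Each occurs with probability p³ ≈ (0.455769)³ ≈ 9.46745562e-02.
By linearity: E[X] = C(26, 3)·p³ ≈ 2600 · 9.46745562e-02 ≈ 246.153846.
Since α = 2/3 < 1, p = c/n^{2/3} ≫ 1/n is above the triangle threshold p ~ 1/n. Asymptotically E[X] ~ (c³/6)·n^{3(1−α)} = (4³/6)·n^{1} → ∞; triangles are abundant w.h.p.

E[X] ≈ 246.153846; in regime p = Θ(1/n^{2/3}) E[X] diverges (above the triangle threshold p ~ 1/n).


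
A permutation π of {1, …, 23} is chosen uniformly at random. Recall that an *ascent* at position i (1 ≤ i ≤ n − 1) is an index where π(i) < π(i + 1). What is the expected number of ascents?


Write X = Σ X_I over i = 1, …, 22, with X_I the indicator of one ascent.
There are 22 indicators.
For each fixed i, the pair (π(i), π(i+1)) is a uniformly random ordered pair of distinct values from {1, …, 23}; by symmetry P[π(i) < π(i+1)] = 1/2.
By linearity: E[X] = 22 · (1/2) = (23 − 1) · (1/2) = 11 ≈ 11.000000.

E[X] = 11 = 11.000000.


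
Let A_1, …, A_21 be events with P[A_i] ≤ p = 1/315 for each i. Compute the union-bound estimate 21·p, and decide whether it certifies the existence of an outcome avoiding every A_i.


Union bound: P[∪_{i=1}^{21} A_i] ≤ Σ_i P[A_i] ≤ 21·p = 21·(1/315) = 1/15.
Numerically: 1/15 ≈ 0.0666667.
Is 1/15 < 1? YES.
Since P[∪ A_i] ≤ 1/15 < 1, the complement has P[∩ A_i^c] ≥ 1 − 1/15 = 14/15 > 0, so some outcome avoids every A_i.

21·p = 1/15 ≈ 0.0666667; existence CERTIFIED by the union bound.


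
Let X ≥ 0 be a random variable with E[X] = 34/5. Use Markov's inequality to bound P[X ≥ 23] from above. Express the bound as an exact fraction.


μ = E[X] = 34/5, a = 23.
Markov: P[X ≥ 23] ≤ μ/a = (34/5)/23 = 34/115.
Numerically: ≈ 0.2957.
(Since a = 23 > μ = 6.8000, the bound 34/115 is < 1 and informative.)

P[X ≥ 23] ≤ 34/115 ≈ 0.2957.


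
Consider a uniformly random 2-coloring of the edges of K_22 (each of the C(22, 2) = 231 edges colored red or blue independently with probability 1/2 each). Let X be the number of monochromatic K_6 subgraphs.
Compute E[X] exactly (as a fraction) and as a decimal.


Let X = Σ_S X_S over the C(22, 6) = 74613 subsets S of size 6, where X_S = 1 if the K_6 on S is monochromatic.
For a fixed S, the K_6 on S has C(6, 2) = 15 edges. P[all 15 edges red] = (1/2)^15, and likewise for blue, so P[monochromatic] = 2·(1/2)^15 = 2^{1 − 15} = 1/16384.
By linearity: E[X] = C(22, 6) · 2^{1 − 15} = 74613 · 1/16384 = 74613/16384.
Numerically: E[X] ≈ 4.554016.

E[X] = C(22,6)·2^(1−C(6,2)) = 74613/16384 ≈ 4.554016.
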